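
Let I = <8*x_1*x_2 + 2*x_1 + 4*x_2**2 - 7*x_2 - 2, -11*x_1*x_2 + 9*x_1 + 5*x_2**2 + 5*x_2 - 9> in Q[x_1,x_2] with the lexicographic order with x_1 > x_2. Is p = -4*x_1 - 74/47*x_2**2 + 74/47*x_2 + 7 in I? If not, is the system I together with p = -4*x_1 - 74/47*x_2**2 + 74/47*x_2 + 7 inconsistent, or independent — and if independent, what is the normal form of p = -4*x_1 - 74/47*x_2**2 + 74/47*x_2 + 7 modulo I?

First compute the reduced Gröbner basis of I by Buchberger's algorithm.
f_1 = 8*x_1*x_2 + 2*x_1 + 4*x_2**2 - 7*x_2 - 2, LT = x_1*x_2.
f_2 = -11*x_1*x_2 + 9*x_1 + 5*x_2**2 + 5*x_2 - 9, LT = x_1*x_2.

S(f_1,f_2): lcm = x_1*x_2. S = 47/44*x_1 + 21/22*x_2**2 - 37/88*x_2 - 47/44.
  leading term x_1: no divisor's leading term divides it; move 47/44*x_1 to the remainder.
  leading term x_2**2: no divisor's leading term divides it; move 21/22*x_2**2 to the remainder.
  leading term x_2: no divisor's leading term divides it; move -37/88*x_2 to the remainder.
  leading term 1: no divisor's leading term divides it; move -47/44 to the remainder.
  remainder 47/44*x_1 + 21/22*x_2**2 - 37/88*x_2 - 47/44 ≠ 0; add h_3 = 47/44*x_1 + 21/22*x_2**2 - 37/88*x_2 - 47/44 to the basis.

S(f_1,h_3): lcm = x_1*x_2. S = 1/4*x_1 - 42/47*x_2**3 + 42/47*x_2**2 + 1/8*x_2 - 1/4.
  leading term x_1: subtract (11/47)·h_3 from 1/4*x_1 - 42/47*x_2**3 + 42/47*x_2**2 + 1/8*x_2 - 1/4 → -42/47*x_2**3 + 63/94*x_2**2 + 21/94*x_2
  leading term x_2**3: no divisor's leading term divides it; move -42/47*x_2**3 to the remainder.
  leading term x_2**2: no divisor's leading term divides it; move 63/94*x_2**2 to the remainder.
  leading term x_2: no divisor's leading term divides it; move 21/94*x_2 to the remainder.
  remainder -42/47*x_2**3 + 63/94*x_2**2 + 21/94*x_2 ≠ 0; add h_4 = -42/47*x_2**3 + 63/94*x_2**2 + 21/94*x_2 to the basis.

The other S-polynomials (S(f_2,h_3), S(f_1,h_4), S(f_2,h_4), S(h_3,h_4)) all reduce to 0 modulo the current basis, so we have a Gröbner basis.
Inter-reduce: drop elements whose leading term is divisible by another's, tail-reduce, and make monic.
Reduced Gröbner basis: {x_1 + 42/47*x_2**2 - 37/94*x_2 - 1, x_2**3 - 3/4*x_2**2 - 1/4*x_2}.
Label its elements g_1 = x_1 + 42/47*x_2**2 - 37/94*x_2 - 1, g_2 = x_2**3 - 3/4*x_2**2 - 1/4*x_2.

Reduce p = -4*x_1 - 74/47*x_2**2 + 74/47*x_2 + 7 modulo G:
  leading term x_1: subtract (-4)·g_1 from -4*x_1 - 74/47*x_2**2 + 74/47*x_2 + 7 → 2*x_2**2 + 3
  leading term x_2**2: no divisor's leading term divides it; move 2*x_2**2 to the remainder.
  leading term 1: no divisor's leading term divides it; move 3 to the remainder.
  normal form = 2*x_2**2 + 3.
The normal form is nonzero, so p ∉ I. Since p minus its normal form lies in I, I + (p) = I + (r) where r = 2*x_2**2 + 3; decide whether this ideal is the whole ring.
Run Buchberger on G together with r (pairs among the g_i already reduce to 0 since G is a Gröbner basis):
g_1 = x_1 + 42/47*x_2**2 - 37/94*x_2 - 1, LT = x_1.
g_2 = x_2**3 - 3/4*x_2**2 - 1/4*x_2, LT = x_2**3.
r = 2*x_2**2 + 3, LT = x_2**2.

S(g_2,r): lcm = x_2**3. S = -3/4*x_2**2 - 7/4*x_2.
  leading term x_2**2: subtract (-3/8)·r from -3/4*x_2**2 - 7/4*x_2 → -7/4*x_2 + 9/8
  leading term x_2: no divisor's leading term divides it; move -7/4*x_2 to the remainder.
  leading term 1: no divisor's leading term divides it; move 9/8 to the remainder.
  remainder -7/4*x_2 + 9/8 ≠ 0; add m_4 = -7/4*x_2 + 9/8 to the basis.

S(r,m_4): lcm = x_2**2. S = 9/14*x_2 + 3/2.
  leading term x_2: subtract (-18/49)·m_4 from 9/14*x_2 + 3/2 → 375/196
  leading term 1: no divisor's leading term divides it; move 375/196 to the remainder.
  remainder 375/196 ≠ 0; add m_5 = 375/196 to the basis.

The other S-polynomials (S(g_1,g_2), S(g_1,r), S(g_1,m_4), S(g_2,m_4), S(g_1,m_5), S(g_2,m_5), S(r,m_5), S(m_4,m_5)) all reduce to 0 modulo the current basis, so we have a Gröbner basis.
Inter-reduce: drop elements whose leading term is divisible by another's, tail-reduce, and make monic.
Reduced Gröbner basis: {1}.
The reduced Gröbner basis of I + (p) is {1}: the ideal is the whole ring, so the enlarged system has no common solution — adjoining p is inconsistent.

Adjoining -4*x_1 - 74/47*x_2**2 + 74/47*x_2 + 7 makes the ideal the whole ring: the system is inconsistent.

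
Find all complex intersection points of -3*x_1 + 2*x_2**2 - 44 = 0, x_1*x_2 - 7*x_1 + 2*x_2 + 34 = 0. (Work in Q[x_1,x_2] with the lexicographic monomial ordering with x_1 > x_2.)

{(2, -5), (6 + 8*sqrt(5)*I, 6 + sqrt(5)*I), (6 - 8*sqrt(5)*I, 6 - sqrt(5)*I)}

Compute a lex Gröbner basis by Buchberger's algorithm.
f_1 = -3*x_1 + 2*x_2**2 - 44, LT = x_1.
f_2 = x_1*x_2 - 7*x_1 + 2*x_2 + 34, LT = x_1*x_2.

S(f_1,f_2): lcm = x_1*x_2. S = 7*x_1 - 2/3*x_2**3 + 38/3*x_2 - 34.
  leading term x_1: subtract (-7/3)·f_1 from 7*x_1 - 2/3*x_2**3 + 38/3*x_2 - 34 → -2/3*x_2**3 + 14/3*x_2**2 + 38/3*x_2 - 410/3
  leading term x_2**3: no divisor's leading term divides it; move -2/3*x_2**3 to the remainder.
  leading term x_2**2: no divisor's leading term divides it; move 14/3*x_2**2 to the remainder.
  leading term x_2: no divisor's leading term divides it; move 38/3*x_2 to the remainder.
  leading term 1: no divisor's leading term divides it; move -410/3 to the remainder.
  remainder -2/3*x_2**3 + 14/3*x_2**2 + 38/3*x_2 - 410/3 ≠ 0; add h_3 = -2/3*x_2**3 + 14/3*x_2**2 + 38/3*x_2 - 410/3 to the basis.

The other S-polynomials (S(f_1,h_3), S(f_2,h_3)) all reduce to 0 modulo the current basis, so we have a Gröbner basis.
Inter-reduce: drop elements whose leading term is divisible by another's, tail-reduce, and make monic.
Reduced Gröbner basis: {x_1 - 2/3*x_2**2 + 44/3, x_2**3 - 7*x_2**2 - 19*x_2 + 205}.

A lex Gröbner basis eliminates variables successively. Here x_2**3 - 7*x_2**2 - 19*x_2 + 205 depends only on x_2, with roots {-5, 6 + sqrt(5)*I, 6 - sqrt(5)*I}; lifting each root through the earlier basis elements recovers the full solutions.
  x_2 = -5: the earlier basis element becomes x_1 - 2 = 0, giving x_1 = 2 — point (2, -5).
  x_2 = 6 + sqrt(5)*I: the earlier basis element becomes x_1 - 6 - 8*sqrt(5)*I = 0, giving x_1 = 6 + 8*sqrt(5)*I — point (6 + 8*sqrt(5)*I, 6 + sqrt(5)*I).
  x_2 = 6 - sqrt(5)*I: the earlier basis element becomes x_1 - 6 + 8*sqrt(5)*I = 0, giving x_1 = 6 - 8*sqrt(5)*I — point (6 - 8*sqrt(5)*I, 6 - sqrt(5)*I).
This is the nonlinear analogue of row-reducing a linear system.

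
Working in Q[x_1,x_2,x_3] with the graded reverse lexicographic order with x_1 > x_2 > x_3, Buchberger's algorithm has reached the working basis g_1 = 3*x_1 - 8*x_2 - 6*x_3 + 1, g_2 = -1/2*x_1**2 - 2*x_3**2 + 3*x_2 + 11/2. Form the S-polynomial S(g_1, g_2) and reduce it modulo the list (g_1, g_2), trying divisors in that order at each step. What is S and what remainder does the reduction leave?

S(g_1, g_2) = -8/3*x_1*x_2 - 2*x_1*x_3 - 4*x_3**2 + 1/3*x_1 + 6*x_2 + 11; remainder on division = -64/9*x_2**2 - 32/3*x_2*x_3 - 8*x_3**2 + 70/9*x_2 + 4/3*x_3 + 98/9.

lcm(LM(g_1), LM(g_2)) = x_1**2.
S = (lcm/LT(g_1))·g_1 − (lcm/LT(g_2))·g_2 = -8/3*x_1*x_2 - 2*x_1*x_3 - 4*x_3**2 + 1/3*x_1 + 6*x_2 + 11.
Reduce S modulo (g_1, g_2) in that order:
  leading term x_1*x_2: subtract (-8/9*x_2)·g_1 from -8/3*x_1*x_2 - 2*x_1*x_3 - 4*x_3**2 + 1/3*x_1 + 6*x_2 + 11 → -64/9*x_2**2 - 2*x_1*x_3 - 16/3*x_2*x_3 - 4*x_3**2 + 1/3*x_1 + 62/9*x_2 + 11
  leading term x_2**2: no divisor's leading term divides it; move -64/9*x_2**2 to the remainder.
  leading term x_1*x_3: subtract (-2/3*x_3)·g_1 from -2*x_1*x_3 - 16/3*x_2*x_3 - 4*x_3**2 + 1/3*x_1 + 62/9*x_2 + 11 → -32/3*x_2*x_3 - 8*x_3**2 + 1/3*x_1 + 62/9*x_2 + 2/3*x_3 + 11
  leading term x_2*x_3: no divisor's leading term divides it; move -32/3*x_2*x_3 to the remainder.
  leading term x_3**2: no divisor's leading term divides it; move -8*x_3**2 to the remainder.
  leading term x_1: subtract (1/9)·g_1 from 1/3*x_1 + 62/9*x_2 + 2/3*x_3 + 11 → 70/9*x_2 + 4/3*x_3 + 98/9
  leading term x_2: no divisor's leading term divides it; move 70/9*x_2 to the remainder.
  leading term x_3: no divisor's leading term divides it; move 4/3*x_3 to the remainder.
  leading term 1: no divisor's leading term divides it; move 98/9 to the remainder.
The remainder -64/9*x_2**2 - 32/3*x_2*x_3 - 8*x_3**2 + 70/9*x_2 + 4/3*x_3 + 98/9 is nonzero, so it would be added as the next basis element.
This is the inner loop of Buchberger's algorithm — each nonzero remainder becomes a new basis element.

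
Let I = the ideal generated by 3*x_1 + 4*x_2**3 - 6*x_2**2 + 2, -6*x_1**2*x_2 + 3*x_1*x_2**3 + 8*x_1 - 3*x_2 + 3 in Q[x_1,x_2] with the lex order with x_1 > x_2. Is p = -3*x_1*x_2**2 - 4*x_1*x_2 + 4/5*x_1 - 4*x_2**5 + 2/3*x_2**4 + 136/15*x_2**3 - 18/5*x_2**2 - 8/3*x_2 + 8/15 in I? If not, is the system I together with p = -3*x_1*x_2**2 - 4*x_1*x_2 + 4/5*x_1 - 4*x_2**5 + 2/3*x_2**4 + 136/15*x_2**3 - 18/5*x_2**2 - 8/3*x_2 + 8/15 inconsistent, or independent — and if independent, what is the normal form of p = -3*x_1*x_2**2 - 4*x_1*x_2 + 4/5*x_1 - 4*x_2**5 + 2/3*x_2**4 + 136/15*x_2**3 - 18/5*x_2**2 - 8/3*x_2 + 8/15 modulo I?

-3*x_1*x_2**2 - 4*x_1*x_2 + 4/5*x_1 - 4*x_2**5 + 2/3*x_2**4 + 136/15*x_2**3 - 18/5*x_2**2 - 8/3*x_2 + 8/15 lies in I (it reduces to 0).

First compute the reduced Gröbner basis of I by Buchberger's algorithm.
f_1 = 3*x_1 + 4*x_2**3 - 6*x_2**2 + 2, LT = x_1.
f_2 = -6*x_1**2*x_2 + 3*x_1*x_2**3 + 8*x_1 - 3*x_2 + 3, LT = x_1**2*x_2.

S(f_1,f_2): lcm = x_1**2*x_2. S = 4/3*x_1*x_2**4 - 3/2*x_1*x_2**3 + 2/3*x_1*x_2 + 4/3*x_1 - 1/2*x_2 + 1/2.
  leading term x_1*x_2**4: subtract (4/9*x_2**4)·f_1 from 4/3*x_1*x_2**4 - 3/2*x_1*x_2**3 + 2/3*x_1*x_2 + 4/3*x_1 - 1/2*x_2 + 1/2 → -3/2*x_1*x_2**3 + 2/3*x_1*x_2 + 4/3*x_1 - 16/9*x_2**7 + 8/3*x_2**6 - 8/9*x_2**4 - 1/2*x_2 + 1/2
  leading term x_1*x_2**3: subtract (-1/2*x_2**3)·f_1 from -3/2*x_1*x_2**3 + 2/3*x_1*x_2 + 4/3*x_1 - 16/9*x_2**7 + 8/3*x_2**6 - 8/9*x_2**4 - 1/2*x_2 + 1/2 → 2/3*x_1*x_2 + 4/3*x_1 - 16/9*x_2**7 + 14/3*x_2**6 - 3*x_2**5 - 8/9*x_2**4 + x_2**3 - 1/2*x_2 + 1/2
  leading term x_1*x_2: subtract (2/9*x_2)·f_1 from 2/3*x_1*x_2 + 4/3*x_1 - 16/9*x_2**7 + 14/3*x_2**6 - 3*x_2**5 - 8/9*x_2**4 + x_2**3 - 1/2*x_2 + 1/2 → 4/3*x_1 - 16/9*x_2**7 + 14/3*x_2**6 - 3*x_2**5 - 16/9*x_2**4 + 7/3*x_2**3 - 17/18*x_2 + 1/2
  leading term x_1: subtract (4/9)·f_1 from 4/3*x_1 - 16/9*x_2**7 + 14/3*x_2**6 - 3*x_2**5 - 16/9*x_2**4 + 7/3*x_2**3 - 17/18*x_2 + 1/2 → -16/9*x_2**7 + 14/3*x_2**6 - 3*x_2**5 - 16/9*x_2**4 + 5/9*x_2**3 + 8/3*x_2**2 - 17/18*x_2 - 7/18
  leading term x_2**7: no divisor's leading term divides it; move -16/9*x_2**7 to the remainder.
  leading term x_2**6: no divisor's leading term divides it; move 14/3*x_2**6 to the remainder.
  leading term x_2**5: no divisor's leading term divides it; move -3*x_2**5 to the remainder.
  leading term x_2**4: no divisor's leading term divides it; move -16/9*x_2**4 to the remainder.
  leading term x_2**3: no divisor's leading term divides it; move 5/9*x_2**3 to the remainder.
  leading term x_2**2: no divisor's leading term divides it; move 8/3*x_2**2 to the remainder.
  leading term x_2: no divisor's leading term divides it; move -17/18*x_2 to the remainder.
  leading term 1: no divisor's leading term divides it; move -7/18 to the remainder.
  remainder -16/9*x_2**7 + 14/3*x_2**6 - 3*x_2**5 - 16/9*x_2**4 + 5/9*x_2**3 + 8/3*x_2**2 - 17/18*x_2 - 7/18 ≠ 0; add h_3 = -16/9*x_2**7 + 14/3*x_2**6 - 3*x_2**5 - 16/9*x_2**4 + 5/9*x_2**3 + 8/3*x_2**2 - 17/18*x_2 - 7/18 to the basis.

The other S-polynomials (S(f_1,h_3), S(f_2,h_3)) all reduce to 0 modulo the current basis, so we have a Gröbner basis.
Inter-reduce: drop elements whose leading term is divisible by another's, tail-reduce, and make monic.
Reduced Gröbner basis: {x_1 + 4/3*x_2**3 - 2*x_2**2 + 2/3, x_2**7 - 21/8*x_2**6 + 27/16*x_2**5 + x_2**4 - 5/16*x_2**3 - 3/2*x_2**2 + 17/32*x_2 + 7/32}.
Label its elements g_1 = x_1 + 4/3*x_2**3 - 2*x_2**2 + 2/3, g_2 = x_2**7 - 21/8*x_2**6 + 27/16*x_2**5 + x_2**4 - 5/16*x_2**3 - 3/2*x_2**2 + 17/32*x_2 + 7/32.

Reduce p = -3*x_1*x_2**2 - 4*x_1*x_2 + 4/5*x_1 - 4*x_2**5 + 2/3*x_2**4 + 136/15*x_2**3 - 18/5*x_2**2 - 8/3*x_2 + 8/15 modulo G:
  leading term x_1*x_2**2: subtract (-3*x_2**2)·g_1 from -3*x_1*x_2**2 - 4*x_1*x_2 + 4/5*x_1 - 4*x_2**5 + 2/3*x_2**4 + 136/15*x_2**3 - 18/5*x_2**2 - 8/3*x_2 + 8/15 → -4*x_1*x_2 + 4/5*x_1 - 16/3*x_2**4 + 136/15*x_2**3 - 8/5*x_2**2 - 8/3*x_2 + 8/15
  leading term x_1*x_2: subtract (-4*x_2)·g_1 from -4*x_1*x_2 + 4/5*x_1 - 16/3*x_2**4 + 136/15*x_2**3 - 8/5*x_2**2 - 8/3*x_2 + 8/15 → 4/5*x_1 + 16/15*x_2**3 - 8/5*x_2**2 + 8/15
  leading term x_1: subtract (4/5)·g_1 from 4/5*x_1 + 16/15*x_2**3 - 8/5*x_2**2 + 8/15 → 0
  normal form = 0.
Since the normal form is 0, p ∈ I.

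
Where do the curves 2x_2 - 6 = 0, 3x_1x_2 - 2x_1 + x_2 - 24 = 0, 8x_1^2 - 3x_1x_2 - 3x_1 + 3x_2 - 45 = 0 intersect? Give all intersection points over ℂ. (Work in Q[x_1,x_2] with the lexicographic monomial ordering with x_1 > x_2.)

Compute a lex Gröbner basis by Buchberger's algorithm.
f_1 = 2x_2 - 6, LT = x_2.
f_2 = 3x_1x_2 - 2x_1 + x_2 - 24, LT = x_1x_2.
f_3 = 8x_1^2 - 3x_1x_2 - 3x_1 + 3x_2 - 45, LT = x_1^2.

S(f_1,f_2): lcm = x_1x_2. S = -7/3x_1 - 1/3x_2 + 8.
  leading term x_1: no divisor's leading term divides it; move -7/3x_1 to the remainder.
  leading term x_2: subtract (-1/6)·f_1 from -1/3x_2 + 8 → 7
  leading term 1: no divisor's leading term divides it; move 7 to the remainder.
  remainder -7/3x_1 + 7 ≠ 0; add h_4 = -7/3x_1 + 7 to the basis.

The other S-polynomials (S(f_1,f_3), S(f_2,f_3), S(f_1,h_4), S(f_2,h_4), S(f_3,h_4)) all reduce to 0 modulo the current basis, so we have a Gröbner basis.
Inter-reduce: drop elements whose leading term is divisible by another's, tail-reduce, and make monic.
Reduced Gröbner basis: {x_1 - 3, x_2 - 3}.

A lex Gröbner basis eliminates variables successively. Here x_2 - 3 depends only on x_2, with roots {3}; lifting each root through the earlier basis elements recovers the full solutions.
  x_2 = 3: the earlier basis element becomes x_1 - 3 = 0, giving x_1 = 3 — point (3, 3).

{(3, 3)}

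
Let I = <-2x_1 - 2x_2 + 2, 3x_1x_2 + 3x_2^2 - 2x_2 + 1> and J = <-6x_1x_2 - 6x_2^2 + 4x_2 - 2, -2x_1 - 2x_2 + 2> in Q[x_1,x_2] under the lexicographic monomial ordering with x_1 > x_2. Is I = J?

Since reduced Gröbner bases are canonical representatives of ideals under a given ordering, it suffices to compute and compare them.
Buchberger on the first generating set:
f_1 = -2x_1 - 2x_2 + 2, LT = x_1.
f_2 = 3x_1x_2 + 3x_2^2 - 2x_2 + 1, LT = x_1x_2.

S(f_1,f_2): lcm = x_1x_2. S = -1/3x_2 - 1/3.
  leading term x_2: no divisor's leading term divides it; move -1/3x_2 to the remainder.
  leading term 1: no divisor's leading term divides it; move -1/3 to the remainder.
  remainder -1/3x_2 - 1/3 ≠ 0; add g_3 = -1/3x_2 - 1/3 to the basis.

S(f_1,g_3): leading monomials are coprime, so the S-polynomial reduces to 0 (Buchberger's first criterion).
S(f_2,g_3): lcm = x_1x_2. S = -x_1 + x_2^2 - 2/3x_2 + 1/3.
  leading term x_1: subtract (1/2)·f_1 from -x_1 + x_2^2 - 2/3x_2 + 1/3 → x_2^2 + 1/3x_2 - 2/3
  leading term x_2^2: subtract (-3x_2)·g_3 from x_2^2 + 1/3x_2 - 2/3 → -2/3x_2 - 2/3
  leading term x_2: subtract (2)·g_3 from -2/3x_2 - 2/3 → 0
  remainder 0.

Every S-polynomial of the final basis reduces to 0, so we have a Gröbner basis.
Inter-reduce: drop elements whose leading term is divisible by another's, tail-reduce, and make monic.
Reduced Gröbner basis: {x_1 - 2, x_2 + 1}.

Buchberger on the second generating set:
h_1 = -6x_1x_2 - 6x_2^2 + 4x_2 - 2, LT = x_1x_2.
h_2 = -2x_1 - 2x_2 + 2, LT = x_1.

S(h_1,h_2): lcm = x_1x_2. S = 1/3x_2 + 1/3.
  leading term x_2: no divisor's leading term divides it; move 1/3x_2 to the remainder.
  leading term 1: no divisor's leading term divides it; move 1/3 to the remainder.
  remainder 1/3x_2 + 1/3 ≠ 0; add k_3 = 1/3x_2 + 1/3 to the basis.

S(h_1,k_3): lcm = x_1x_2. S = -x_1 + x_2^2 - 2/3x_2 + 1/3.
  leading term x_1: subtract (1/2)·h_2 from -x_1 + x_2^2 - 2/3x_2 + 1/3 → x_2^2 + 1/3x_2 - 2/3
  leading term x_2^2: subtract (3x_2)·k_3 from x_2^2 + 1/3x_2 - 2/3 → -2/3x_2 - 2/3
  leading term x_2: subtract (-2)·k_3 from -2/3x_2 - 2/3 → 0
  remainder 0.

S(h_2,k_3): leading monomials are coprime, so the S-polynomial reduces to 0 (Buchberger's first criterion).
Every S-polynomial of the final basis reduces to 0, so we have a Gröbner basis.
Inter-reduce: drop elements whose leading term is divisible by another's, tail-reduce, and make monic.
Reduced Gröbner basis: {x_1 - 2, x_2 + 1}.

These coincide, so the ideals are equal.

Yes, the ideals are equal.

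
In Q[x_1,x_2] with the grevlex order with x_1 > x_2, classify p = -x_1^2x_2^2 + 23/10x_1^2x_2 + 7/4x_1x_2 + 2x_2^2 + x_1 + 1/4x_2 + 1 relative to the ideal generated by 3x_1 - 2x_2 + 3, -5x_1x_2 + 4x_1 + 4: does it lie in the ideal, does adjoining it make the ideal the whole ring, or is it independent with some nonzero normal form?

-x_1^2x_2^2 + 23/10x_1^2x_2 + 7/4x_1x_2 + 2x_2^2 + x_1 + 1/4x_2 + 1 is independent of I; its normal form modulo I is 129/20x_2.

First compute the reduced Gröbner basis of I by Buchberger's algorithm.
f_1 = 3x_1 - 2x_2 + 3, LT = x_1.
f_2 = -5x_1x_2 + 4x_1 + 4, LT = x_1x_2.

S(f_1,f_2): lcm = x_1x_2. S = -2/3x_2^2 + 4/5x_1 + x_2 + 4/5.
  leading term x_2^2: no divisor's leading term divides it; move -2/3x_2^2 to the remainder.
  leading term x_1: subtract (4/15)·f_1 from 4/5x_1 + x_2 + 4/5 → 23/15x_2
  leading term x_2: no divisor's leading term divides it; move 23/15x_2 to the remainder.
  remainder -2/3x_2^2 + 23/15x_2 ≠ 0; add h_3 = -2/3x_2^2 + 23/15x_2 to the basis.

S(f_1,h_3): leading monomials are coprime, so the S-polynomial reduces to 0 (Buchberger's first criterion).
S(f_2,h_3): lcm = x_1x_2^2. S = 3/2x_1x_2 - 4/5x_2.
  leading term x_1x_2: subtract (1/2x_2)·f_1 from 3/2x_1x_2 - 4/5x_2 → x_2^2 - 23/10x_2
  leading term x_2^2: subtract (-3/2)·h_3 from x_2^2 - 23/10x_2 → 0
  remainder 0.

Every S-polynomial of the final basis reduces to 0, so we have a Gröbner basis.
Inter-reduce: drop elements whose leading term is divisible by another's, tail-reduce, and make monic.
Reduced Gröbner basis: {x_2^2 - 23/10x_2, x_1 - 2/3x_2 + 1}.
Label its elements g_1 = x_2^2 - 23/10x_2, g_2 = x_1 - 2/3x_2 + 1.

Reduce p = -x_1^2x_2^2 + 23/10x_1^2x_2 + 7/4x_1x_2 + 2x_2^2 + x_1 + 1/4x_2 + 1 modulo G:
  leading term x_1^2x_2^2: subtract (-x_1^2)·g_1 from -x_1^2x_2^2 + 23/10x_1^2x_2 + 7/4x_1x_2 + 2x_2^2 + x_1 + 1/4x_2 + 1 → 7/4x_1x_2 + 2x_2^2 + x_1 + 1/4x_2 + 1
  leading term x_1x_2: subtract (7/4x_2)·g_2 from 7/4x_1x_2 + 2x_2^2 + x_1 + 1/4x_2 + 1 → 19/6x_2^2 + x_1 - 3/2x_2 + 1
  leading term x_2^2: subtract (19/6)·g_1 from 19/6x_2^2 + x_1 - 3/2x_2 + 1 → x_1 + 347/60x_2 + 1
  leading term x_1: subtract (1)·g_2 from x_1 + 347/60x_2 + 1 → 129/20x_2
  leading term x_2: no divisor's leading term divides it; move 129/20x_2 to the remainder.
  normal form = 129/20x_2.
The normal form is nonzero, so p ∉ I. Since p minus its normal form lies in I, I + (p) = I + (r) where r = 129/20x_2; decide whether this ideal is the whole ring.
Run Buchberger on G together with r (pairs among the g_i already reduce to 0 since G is a Gröbner basis):
g_1 = x_2^2 - 23/10x_2, LT = x_2^2.
g_2 = x_1 - 2/3x_2 + 1, LT = x_1.
r = 129/20x_2, LT = x_2.

S(g_1,g_2): leading monomials are coprime, so the S-polynomial reduces to 0 (Buchberger's first criterion).
S(g_1,r): lcm = x_2^2. S = -23/10x_2.
  leading term x_2: subtract (-46/129)·r from -23/10x_2 → 0
  remainder 0.

S(g_2,r): leading monomials are coprime, so the S-polynomial reduces to 0 (Buchberger's first criterion).
Every S-polynomial of the final basis reduces to 0, so we have a Gröbner basis.
Inter-reduce: drop elements whose leading term is divisible by another's, tail-reduce, and make monic.
Reduced Gröbner basis: {x_1 + 1, x_2}.
The reduced Gröbner basis of I + (p) is {x_1 + 1, x_2} ≠ {1}, a proper ideal, so the enlarged system stays consistent: p is independent of I, with normal form 129/20x_2.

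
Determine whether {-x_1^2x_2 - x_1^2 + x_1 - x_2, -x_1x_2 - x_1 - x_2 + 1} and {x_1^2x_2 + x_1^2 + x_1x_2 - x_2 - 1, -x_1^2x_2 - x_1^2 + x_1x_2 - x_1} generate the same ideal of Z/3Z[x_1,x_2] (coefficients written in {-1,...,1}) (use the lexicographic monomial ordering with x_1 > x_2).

Two ideals are equal iff their reduced Gröbner bases coincide (the reduced basis is unique for a fixed ordering).
Buchberger on the first generating set:
f_1 = -x_1^2x_2 - x_1^2 + x_1 - x_2, LT = x_1^2x_2.
f_2 = -x_1x_2 - x_1 - x_2 + 1, LT = x_1x_2.

S(f_1,f_2): lcm = x_1^2x_2. S = -x_1x_2 + x_2.
  reduce S modulo (f_1, f_2):
  remainder x_1 - x_2 - 1 ≠ 0; add g_3 = x_1 - x_2 - 1 to the basis.

S(f_1,g_3): lcm = x_1^2x_2. S = x_1^2 + x_1x_2^2 + x_1x_2 - x_1 + x_2.
  reduce S modulo (f_1, f_2, g_3):
  remainder -x_2^2 ≠ 0; add g_4 = -x_2^2 to the basis.

The other S-polynomials (S(f_2,g_3), S(f_1,g_4), S(f_2,g_4), S(g_3,g_4)) all reduce to 0 modulo the current basis, so we have a Gröbner basis.
Inter-reduce: drop elements whose leading term is divisible by another's, tail-reduce, and make monic.
Reduced Gröbner basis: {x_1 - x_2 - 1, x_2^2}.

Buchberger on the second generating set:
h_1 = x_1^2x_2 + x_1^2 + x_1x_2 - x_2 - 1, LT = x_1^2x_2.
h_2 = -x_1^2x_2 - x_1^2 + x_1x_2 - x_1, LT = x_1^2x_2.

S(h_1,h_2): lcm = x_1^2x_2. S = -x_1x_2 - x_1 - x_2 - 1.
  reduce S modulo (h_1, h_2):
  remainder -x_1x_2 - x_1 - x_2 - 1 ≠ 0; add k_3 = -x_1x_2 - x_1 - x_2 - 1 to the basis.

S(h_1,k_3): lcm = x_1^2x_2. S = -x_1 - x_2 - 1.
  reduce S modulo (h_1, h_2, k_3):
  remainder -x_1 - x_2 - 1 ≠ 0; add k_4 = -x_1 - x_2 - 1 to the basis.

S(h_1,k_4): lcm = x_1^2x_2. S = x_1^2 - x_1x_2^2 - x_2 - 1.
  reduce S modulo (h_1, h_2, k_3, k_4):
  remainder x_2^2 + x_2 ≠ 0; add k_5 = x_2^2 + x_2 to the basis.

The other S-polynomials (S(h_2,k_3), S(h_2,k_4), S(k_3,k_4), S(h_1,k_5), S(h_2,k_5), S(k_3,k_5), S(k_4,k_5)) all reduce to 0 modulo the current basis, so we have a Gröbner basis.
Inter-reduce: drop elements whose leading term is divisible by another's, tail-reduce, and make monic.
Reduced Gröbner basis: {x_1 + x_2 + 1, x_2^2 + x_2}.

Since the reduced bases disagree, the two ideals are not the same.

No, the ideals differ.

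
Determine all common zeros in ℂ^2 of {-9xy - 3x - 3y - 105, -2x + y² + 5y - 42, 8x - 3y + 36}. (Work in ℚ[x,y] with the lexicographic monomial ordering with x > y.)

{(-3, 4)}

Compute a lex Gröbner basis by Buchberger's algorithm.
f_1 = -9xy - 3x - 3y - 105, LT = xy.
f_2 = -2x + y² + 5y - 42, LT = x.
f_3 = 8x - 3y + 36, LT = x.

S(f_1,f_2): lcm = xy. S = ⅓x + ½y³ + 5/2y² - 62/3y + 35/3.
  leading term x: subtract (-⅙)·f_2 from ⅓x + ½y³ + 5/2y² - 62/3y + 35/3 → ½y³ + 8/3y² - 119/6y + 14/3
  leading term y³: no divisor's leading term divides it; move ½y³ to the remainder.
  leading term y²: no divisor's leading term divides it; move 8/3y² to the remainder.
  leading term y: no divisor's leading term divides it; move -119/6y to the remainder.
  leading term 1: no divisor's leading term divides it; move 14/3 to the remainder.
  remainder ½y³ + 8/3y² - 119/6y + 14/3 ≠ 0; add h_4 = ½y³ + 8/3y² - 119/6y + 14/3 to the basis.

S(f_1,f_3): lcm = xy. S = ⅓x + ⅜y² - 25/6y + 35/3.
  leading term x: subtract (-⅙)·f_2 from ⅓x + ⅜y² - 25/6y + 35/3 → 13/24y² - 10/3y + 14/3
  leading term y²: no divisor's leading term divides it; move 13/24y² to the remainder.
  leading term y: no divisor's leading term divides it; move -10/3y to the remainder.
  leading term 1: no divisor's leading term divides it; move 14/3 to the remainder.
  remainder 13/24y² - 10/3y + 14/3 ≠ 0; add h_5 = 13/24y² - 10/3y + 14/3 to the basis.

S(f_2,f_3): lcm = x. S = -½y² - 17/8y + 33/2.
  leading term y²: subtract (-12/13)·h_5 from -½y² - 17/8y + 33/2 → -541/104y + 541/26
  leading term y: no divisor's leading term divides it; move -541/104y to the remainder.
  leading term 1: no divisor's leading term divides it; move 541/26 to the remainder.
  remainder -541/104y + 541/26 ≠ 0; add h_6 = -541/104y + 541/26 to the basis.

S(f_1,h_4): lcm = xy³. S = -5xy² + 119/3xy - 28/3x + ⅓y³ + 35/3y².
  leading term xy²: subtract (5/9y)·f_1 from -5xy² + 119/3xy - 28/3x + ⅓y³ + 35/3y² → 124/3xy - 28/3x + ⅓y³ + 40/3y² + 175/3y
  leading term xy: subtract (-124/27)·f_1 from 124/3xy - 28/3x + ⅓y³ + 40/3y² + 175/3y → -208/9x + ⅓y³ + 40/3y² + 401/9y - 4340/9
  leading term x: subtract (104/9)·f_2 from -208/9x + ⅓y³ + 40/3y² + 401/9y - 4340/9 → ⅓y³ + 16/9y² - 119/9y + 28/9
  leading term y³: subtract (⅔)·h_4 from ⅓y³ + 16/9y² - 119/9y + 28/9 → 0
  remainder 0.

S(f_2,h_4): leading monomials are coprime, so the S-polynomial reduces to 0 (Buchberger's first criterion).
S(f_3,h_4): leading monomials are coprime, so the S-polynomial reduces to 0 (Buchberger's first criterion).
S(f_1,h_5): lcm = xy². S = 253/39xy - 112/13x + ⅓y² + 35/3y.
  leading term xy: subtract (-253/351)·f_1 from 253/39xy - 112/13x + ⅓y² + 35/3y → -97/9x + ⅓y² + 1112/117y - 8855/117
  leading term x: subtract (97/18)·f_2 from -97/9x + ⅓y² + 1112/117y - 8855/117 → -91/18y² - 4081/234y + 17626/117
  leading term y²: subtract (-28/3)·h_5 from -91/18y² - 4081/234y + 17626/117 → -3787/78y + 7574/39
  leading term y: subtract (28/3)·h_6 from -3787/78y + 7574/39 → 0
  remainder 0.

S(f_2,h_5): leading monomials are coprime, so the S-polynomial reduces to 0 (Buchberger's first criterion).
S(f_3,h_5): leading monomials are coprime, so the S-polynomial reduces to 0 (Buchberger's first criterion).
S(h_4,h_5): lcm = y³. S = 448/39y² - 1883/39y + 28/3.
  leading term y²: subtract (3584/169)·h_5 from 448/39y² - 1883/39y + 28/3 → 3787/169y - 15148/169
  leading term y: subtract (-56/13)·h_6 from 3787/169y - 15148/169 → 0
  remainder 0.

S(f_1,h_6): lcm = xy. S = 13/3x + ⅓y + 35/3.
  leading term x: subtract (-13/6)·f_2 from 13/3x + ⅓y + 35/3 → 13/6y² + 67/6y - 238/3
  leading term y²: subtract (4)·h_5 from 13/6y² + 67/6y - 238/3 → 49/2y - 98
  leading term y: subtract (-2548/541)·h_6 from 49/2y - 98 → 0
  remainder 0.

S(f_2,h_6): leading monomials are coprime, so the S-polynomial reduces to 0 (Buchberger's first criterion).
S(f_3,h_6): leading monomials are coprime, so the S-polynomial reduces to 0 (Buchberger's first criterion).
S(h_4,h_6): lcm = y³. S = 28/3y² - 119/3y + 28/3.
  leading term y²: subtract (224/13)·h_5 from 28/3y² - 119/3y + 28/3 → 231/13y - 924/13
  leading term y: subtract (-1848/541)·h_6 from 231/13y - 924/13 → 0
  remainder 0.

S(h_5,h_6): lcm = y². S = -28/13y + 112/13.
  leading term y: subtract (224/541)·h_6 from -28/13y + 112/13 → 0
  remainder 0.

Every S-polynomial of the final basis reduces to 0, so we have a Gröbner basis.
Inter-reduce: drop elements whose leading term is divisible by another's, tail-reduce, and make monic.
Reduced Gröbner basis: {x + 3, y - 4}.

Since the basis is lex-ordered, y - 4 is univariate in y. Its roots are {4}. Back-substituting each root into the other basis elements fixes the other coordinates.
  y = 4: the earlier basis element becomes x + 3 = 0, giving x = -3 — point (-3, 4).
Check: every point annihilates each of the original generators.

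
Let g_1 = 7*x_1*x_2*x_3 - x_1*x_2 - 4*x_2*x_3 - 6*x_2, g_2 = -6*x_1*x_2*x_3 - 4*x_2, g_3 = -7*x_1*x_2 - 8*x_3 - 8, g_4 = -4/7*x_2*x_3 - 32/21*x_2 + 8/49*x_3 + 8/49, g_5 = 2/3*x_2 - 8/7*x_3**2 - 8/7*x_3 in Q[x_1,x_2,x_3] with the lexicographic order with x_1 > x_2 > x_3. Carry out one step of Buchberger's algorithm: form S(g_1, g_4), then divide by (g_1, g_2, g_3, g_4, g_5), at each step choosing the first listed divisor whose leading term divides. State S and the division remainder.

lcm(LM(g_1), LM(g_4)) = x_1*x_2*x_3.
S = (lcm/LT(g_1))·g_1 − (lcm/LT(g_4))·g_4 = -59/21*x_1*x_2 + 2/7*x_1*x_3 + 2/7*x_1 - 4/7*x_2*x_3 - 6/7*x_2.
Reduce S modulo (g_1, g_2, g_3, g_4, g_5) in that order:
  leading term x_1*x_2: subtract (59/147)·g_3 from -59/21*x_1*x_2 + 2/7*x_1*x_3 + 2/7*x_1 - 4/7*x_2*x_3 - 6/7*x_2 → 2/7*x_1*x_3 + 2/7*x_1 - 4/7*x_2*x_3 - 6/7*x_2 + 472/147*x_3 + 472/147
  leading term x_1*x_3: no divisor's leading term divides it; move 2/7*x_1*x_3 to the remainder.
  leading term x_1: no divisor's leading term divides it; move 2/7*x_1 to the remainder.
  leading term x_2*x_3: subtract (1)·g_4 from -4/7*x_2*x_3 - 6/7*x_2 + 472/147*x_3 + 472/147 → 2/3*x_2 + 64/21*x_3 + 64/21
  leading term x_2: subtract (1)·g_5 from 2/3*x_2 + 64/21*x_3 + 64/21 → 8/7*x_3**2 + 88/21*x_3 + 64/21
  leading term x_3**2: no divisor's leading term divides it; move 8/7*x_3**2 to the remainder.
  leading term x_3: no divisor's leading term divides it; move 88/21*x_3 to the remainder.
  leading term 1: no divisor's leading term divides it; move 64/21 to the remainder.
The remainder 2/7*x_1*x_3 + 2/7*x_1 + 8/7*x_3**2 + 88/21*x_3 + 64/21 is nonzero, so it would be added as the next basis element.
An S-polynomial is built so that the two leading terms cancel; whether anything survives reduction is exactly the Gröbner-basis criterion.

S(g_1, g_4) = -59/21*x_1*x_2 + 2/7*x_1*x_3 + 2/7*x_1 - 4/7*x_2*x_3 - 6/7*x_2; remainder on division = 2/7*x_1*x_3 + 2/7*x_1 + 8/7*x_3**2 + 88/21*x_3 + 64/21.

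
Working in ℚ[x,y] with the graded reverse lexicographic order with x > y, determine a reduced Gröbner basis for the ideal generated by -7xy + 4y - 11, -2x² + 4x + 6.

G = {y² - 6/17y - 11/17, x + 17/7y - 10/7}

Buchberger's algorithm terminates because the ascending chain of leading-term ideals stabilizes.

f_1 = -7xy + 4y - 11, LT = xy.
f_2 = -2x² + 4x + 6, LT = x².

S(f_1,f_2): lcm = x²y. S = 10/7xy + 11/7x + 3y.
  leading term xy: subtract (-10/49)·f_1 from 10/7xy + 11/7x + 3y → 11/7x + 187/49y - 110/49
  leading term x: no divisor's leading term divides it; move 11/7x to the remainder.
  leading term y: no divisor's leading term divides it; move 187/49y to the remainder.
  leading term 1: no divisor's leading term divides it; move -110/49 to the remainder.
  remainder 11/7x + 187/49y - 110/49 ≠ 0; add g_3 = 11/7x + 187/49y - 110/49 to the basis.

S(f_1,g_3): lcm = xy. S = -17/7y² + 6/7y + 11/7.
  leading term y²: no divisor's leading term divides it; move -17/7y² to the remainder.
  leading term y: no divisor's leading term divides it; move 6/7y to the remainder.
  leading term 1: no divisor's leading term divides it; move 11/7 to the remainder.
  remainder -17/7y² + 6/7y + 11/7 ≠ 0; add g_4 = -17/7y² + 6/7y + 11/7 to the basis.

The other S-polynomials (S(f_2,g_3), S(f_1,g_4), S(f_2,g_4), S(g_3,g_4)) all reduce to 0 modulo the current basis, so we have a Gröbner basis.
Inter-reduce: drop elements whose leading term is divisible by another's, tail-reduce, and make monic.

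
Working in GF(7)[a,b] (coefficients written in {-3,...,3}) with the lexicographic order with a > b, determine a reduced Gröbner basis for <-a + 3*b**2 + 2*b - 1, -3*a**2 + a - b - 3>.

G = {a - 3*b**2 - 2*b + 1, b**4 - b**3 + 2*b**2 - b}

f_1 = -a + 3*b**2 + 2*b - 1, LT = a.
f_2 = -3*a**2 + a - b - 3, LT = a**2.

S(f_1,f_2): lcm = a**2. S = -3*a*b**2 - 2*a*b - a + 2*b - 1.
  leading term a*b**2: subtract (3*b**2)·f_1 from -3*a*b**2 - 2*a*b - a + 2*b - 1 → -2*a*b - a - 2*b**4 + b**3 + 3*b**2 + 2*b - 1
  leading term a*b: subtract (2*b)·f_1 from -2*a*b - a - 2*b**4 + b**3 + 3*b**2 + 2*b - 1 → -a - 2*b**4 + 2*b**3 - b**2 - 3*b - 1
  leading term a: subtract (1)·f_1 from -a - 2*b**4 + 2*b**3 - b**2 - 3*b - 1 → -2*b**4 + 2*b**3 + 3*b**2 + 2*b
  leading term b**4: no divisor's leading term divides it; move -2*b**4 to the remainder.
  leading term b**3: no divisor's leading term divides it; move 2*b**3 to the remainder.
  leading term b**2: no divisor's leading term divides it; move 3*b**2 to the remainder.
  leading term b: no divisor's leading term divides it; move 2*b to the remainder.
  remainder -2*b**4 + 2*b**3 + 3*b**2 + 2*b ≠ 0; add g_3 = -2*b**4 + 2*b**3 + 3*b**2 + 2*b to the basis.

S(f_1,g_3): leading monomials are coprime, so the S-polynomial reduces to 0 (Buchberger's first criterion).
S(f_2,g_3): leading monomials are coprime, so the S-polynomial reduces to 0 (Buchberger's first criterion).
Every S-polynomial of the final basis reduces to 0, so we have a Gröbner basis.
Inter-reduce: drop elements whose leading term is divisible by another's, tail-reduce, and make monic.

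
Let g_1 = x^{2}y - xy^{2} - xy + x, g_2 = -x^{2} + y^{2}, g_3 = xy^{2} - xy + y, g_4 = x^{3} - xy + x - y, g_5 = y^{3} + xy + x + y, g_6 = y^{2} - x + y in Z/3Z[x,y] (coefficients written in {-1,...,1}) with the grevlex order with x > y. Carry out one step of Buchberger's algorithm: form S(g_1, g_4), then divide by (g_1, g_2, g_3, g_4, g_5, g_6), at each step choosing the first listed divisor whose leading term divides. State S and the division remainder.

S(g_1, g_4) = -x^{2}y^{2} - x^{2}y + xy^{2} + x^{2} - xy + y^{2}; remainder on division = x - y.

lcm(LM(g_1), LM(g_4)) = x^{3}y.
S = (lcm/LT(g_1))·g_1 − (lcm/LT(g_4))·g_4 = -x^{2}y^{2} - x^{2}y + xy^{2} + x^{2} - xy + y^{2}.
Reduce S modulo (g_1, g_2, g_3, g_4, g_5, g_6) in that order:
  leading term x^{2}y^{2}: subtract (-y)·g_1 from -x^{2}y^{2} - x^{2}y + xy^{2} + x^{2} - xy + y^{2} → -xy^{3} - x^{2}y + x^{2} + y^{2}
  leading term xy^{3}: subtract (-y)·g_3 from -xy^{3} - x^{2}y + x^{2} + y^{2} → -x^{2}y - xy^{2} + x^{2} - y^{2}
  leading term x^{2}y: subtract (-1)·g_1 from -x^{2}y - xy^{2} + x^{2} - y^{2} → xy^{2} + x^{2} - xy - y^{2} + x
  leading term xy^{2}: subtract (1)·g_3 from xy^{2} + x^{2} - xy - y^{2} + x → x^{2} - y^{2} + x - y
  leading term x^{2}: subtract (-1)·g_2 from x^{2} - y^{2} + x - y → x - y
  leading term x: no divisor's leading term divides it; move x to the remainder.
  leading term y: no divisor's leading term divides it; move -y to the remainder.
The remainder x - y is nonzero, so it would be added as the next basis element.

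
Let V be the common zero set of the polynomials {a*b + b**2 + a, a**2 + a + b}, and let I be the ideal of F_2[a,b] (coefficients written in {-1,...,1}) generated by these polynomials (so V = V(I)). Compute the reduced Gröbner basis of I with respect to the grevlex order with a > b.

G = {b**3 + b**2 + a + b, a**2 + a + b, a*b + b**2 + a}

f_1 = a*b + b**2 + a, LT = a*b.
f_2 = a**2 + a + b, LT = a**2.

S(f_1,f_2): lcm = a**2*b. S = a*b**2 + a**2 + a*b + b**2.
  leading term a*b**2: subtract (b)·f_1 from a*b**2 + a**2 + a*b + b**2 → b**3 + a**2 + b**2
  leading term b**3: no divisor's leading term divides it; move b**3 to the remainder.
  leading term a**2: subtract (1)·f_2 from a**2 + b**2 → b**2 + a + b
  leading term b**2: no divisor's leading term divides it; move b**2 to the remainder.
  leading term a: no divisor's leading term divides it; move a to the remainder.
  leading term b: no divisor's leading term divides it; move b to the remainder.
  remainder b**3 + b**2 + a + b ≠ 0; add g_3 = b**3 + b**2 + a + b to the basis.

The other S-polynomials (S(f_1,g_3), S(f_2,g_3)) all reduce to 0 modulo the current basis, so we have a Gröbner basis.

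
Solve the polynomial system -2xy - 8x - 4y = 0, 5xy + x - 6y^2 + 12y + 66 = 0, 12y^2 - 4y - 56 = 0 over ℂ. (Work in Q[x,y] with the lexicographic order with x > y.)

{(2, -2)}

Compute a lex Gröbner basis by Buchberger's algorithm.
f_1 = -2xy - 8x - 4y, LT = xy.
f_2 = 5xy + x - 6y^2 + 12y + 66, LT = xy.
f_3 = 12y^2 - 4y - 56, LT = y^2.

S(f_1,f_2): lcm = xy. S = 19/5x + 6/5y^2 - 2/5y - 66/5.
  leading term x: no divisor's leading term divides it; move 19/5x to the remainder.
  leading term y^2: subtract (1/10)·f_3 from 6/5y^2 - 2/5y - 66/5 → -38/5
  leading term 1: no divisor's leading term divides it; move -38/5 to the remainder.
  remainder 19/5x - 38/5 ≠ 0; add h_4 = 19/5x - 38/5 to the basis.

S(f_1,f_3): lcm = xy^2. S = 13/3xy + 14/3x + 2y^2.
  leading term xy: subtract (-13/6)·f_1 from 13/3xy + 14/3x + 2y^2 → -38/3x + 2y^2 - 26/3y
  leading term x: subtract (-10/3)·h_4 from -38/3x + 2y^2 - 26/3y → 2y^2 - 26/3y - 76/3
  leading term y^2: subtract (1/6)·f_3 from 2y^2 - 26/3y - 76/3 → -8y - 16
  leading term y: no divisor's leading term divides it; move -8y to the remainder.
  leading term 1: no divisor's leading term divides it; move -16 to the remainder.
  remainder -8y - 16 ≠ 0; add h_5 = -8y - 16 to the basis.

The other S-polynomials (S(f_2,f_3), S(f_1,h_4), S(f_2,h_4), S(f_3,h_4), S(f_1,h_5), S(f_2,h_5), S(f_3,h_5), S(h_4,h_5)) all reduce to 0 modulo the current basis, so we have a Gröbner basis.
Inter-reduce: drop elements whose leading term is divisible by another's, tail-reduce, and make monic.
Reduced Gröbner basis: {x - 2, y + 2}.

A lex Gröbner basis eliminates variables successively. Here y + 2 depends only on y, with roots {-2}; lifting each root through the earlier basis elements recovers the full solutions.
  y = -2: the earlier basis element becomes x - 2 = 0, giving x = 2 — point (2, -2).
Check: every point annihilates each of the original generators.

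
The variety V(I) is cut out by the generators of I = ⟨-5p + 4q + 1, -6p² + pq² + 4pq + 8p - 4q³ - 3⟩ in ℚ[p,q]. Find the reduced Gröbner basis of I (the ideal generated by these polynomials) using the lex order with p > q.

f_1 = -5p + 4q + 1, LT = p.
f_2 = -6p² + pq² + 4pq + 8p - 4q³ - 3, LT = p².

S(f_1,f_2): lcm = p². S = ⅙pq² - 2/15pq + 17/15p - ⅔q³ - ½.
  reduce S modulo (f_1, f_2):
  remainder -8/15q³ - 11/150q² + 22/25q - 41/150 ≠ 0; add g_3 = -8/15q³ - 11/150q² + 22/25q - 41/150 to the basis.

The other S-polynomials (S(f_1,g_3), S(f_2,g_3)) all reduce to 0 modulo the current basis, so we have a Gröbner basis.
Inter-reduce: drop elements whose leading term is divisible by another's, tail-reduce, and make monic.

G = {p - ⅘q - ⅕, q³ + 11/80q² - 33/20q + 41/80}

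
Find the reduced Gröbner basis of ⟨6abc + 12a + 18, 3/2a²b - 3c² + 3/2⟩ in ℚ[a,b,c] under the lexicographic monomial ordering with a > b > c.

Buchberger's algorithm terminates because the ascending chain of leading-term ideals stabilizes.

f_1 = 6abc + 12a + 18, LT = abc.
f_2 = 3/2a²b - 3c² + 3/2, LT = a²b.

S(f_1,f_2): lcm = a²bc. S = 2a² + 3a + 2c³ - c.
  leading term a²: no divisor's leading term divides it; move 2a² to the remainder.
  leading term a: no divisor's leading term divides it; move 3a to the remainder.
  leading term c³: no divisor's leading term divides it; move 2c³ to the remainder.
  leading term c: no divisor's leading term divides it; move -c to the remainder.
  remainder 2a² + 3a + 2c³ - c ≠ 0; add g_3 = 2a² + 3a + 2c³ - c to the basis.

S(f_1,g_3): lcm = a²bc. S = 2a² - 3/2abc + 3a - bc⁴ + ½bc².
  leading term a²: subtract (1)·g_3 from 2a² - 3/2abc + 3a - bc⁴ + ½bc² → -3/2abc - bc⁴ + ½bc² - 2c³ + c
  leading term abc: subtract (-¼)·f_1 from -3/2abc - bc⁴ + ½bc² - 2c³ + c → 3a - bc⁴ + ½bc² - 2c³ + c + 9/2
  leading term a: no divisor's leading term divides it; move 3a to the remainder.
  leading term bc⁴: no divisor's leading term divides it; move -bc⁴ to the remainder.
  leading term bc²: no divisor's leading term divides it; move ½bc² to the remainder.
  leading term c³: no divisor's leading term divides it; move -2c³ to the remainder.
  leading term c: no divisor's leading term divides it; move c to the remainder.
  leading term 1: no divisor's leading term divides it; move 9/2 to the remainder.
  remainder 3a - bc⁴ + ½bc² - 2c³ + c + 9/2 ≠ 0; add g_4 = 3a - bc⁴ + ½bc² - 2c³ + c + 9/2 to the basis.

S(f_2,g_3): lcm = a²b. S = -3/2ab - bc³ + ½bc - 2c² + 1.
  leading term ab: subtract (-½b)·g_4 from -3/2ab - bc³ + ½bc - 2c² + 1 → -½b²c⁴ + ¼b²c² - 2bc³ + bc + 9/4b - 2c² + 1
  leading term b²c⁴: no divisor's leading term divides it; move -½b²c⁴ to the remainder.
  leading term b²c²: no divisor's leading term divides it; move ¼b²c² to the remainder.
  leading term bc³: no divisor's leading term divides it; move -2bc³ to the remainder.
  leading term bc: no divisor's leading term divides it; move bc to the remainder.
  leading term b: no divisor's leading term divides it; move 9/4b to the remainder.
  leading term c²: no divisor's leading term divides it; move -2c² to the remainder.
  leading term 1: no divisor's leading term divides it; move 1 to the remainder.
  remainder -½b²c⁴ + ¼b²c² - 2bc³ + bc + 9/4b - 2c² + 1 ≠ 0; add g_5 = -½b²c⁴ + ¼b²c² - 2bc³ + bc + 9/4b - 2c² + 1 to the basis.

The other S-polynomials (S(f_1,g_4), S(f_2,g_4), S(g_3,g_4), S(f_1,g_5), S(f_2,g_5), S(g_3,g_5), S(g_4,g_5)) all reduce to 0 modulo the current basis, so we have a Gröbner basis.
Inter-reduce: drop elements whose leading term is divisible by another's, tail-reduce, and make monic.

G = {a - ⅓bc⁴ + ⅙bc² - ⅔c³ + ⅓c + 3/2, b²c⁴ - ½b²c² + 4bc³ - 2bc - 9/2b + 4c² - 2}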